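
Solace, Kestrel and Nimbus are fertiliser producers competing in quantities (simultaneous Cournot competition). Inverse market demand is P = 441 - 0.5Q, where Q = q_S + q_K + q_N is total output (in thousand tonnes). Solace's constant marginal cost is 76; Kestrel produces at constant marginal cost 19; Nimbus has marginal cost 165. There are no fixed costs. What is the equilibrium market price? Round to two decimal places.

175.25

Solace's profit: π_S = (441 - 0.5Q)q_S - (76q_S). Setting ∂π_S/∂q_S = 0: 365 - q_S - (1/2)(q_K + q_N) = 0.
Kestrel's first-order condition: 422 - q_K - (1/2)(q_S + q_N) = 0.
Nimbus's profit: π_N = (441 - 0.5Q)q_N - (165q_N). Setting ∂π_N/∂q_N = 0: 276 - q_N - (1/2)(q_S + q_K) = 0.
Summing all 3 equations gives 1063 − 2Q = 0, hence Q = 1063/2.
Back-substituting: q_S = (365 − 1063/4)/(1/2) = 397/2, q_K = (422 − 1063/4)/(1/2) = 625/2, q_N = (276 − 1063/4)/(1/2) = 41/2.
Total output Q = 1063/2, so price P = 441 - (1/2)·(1063/2) = 701/4.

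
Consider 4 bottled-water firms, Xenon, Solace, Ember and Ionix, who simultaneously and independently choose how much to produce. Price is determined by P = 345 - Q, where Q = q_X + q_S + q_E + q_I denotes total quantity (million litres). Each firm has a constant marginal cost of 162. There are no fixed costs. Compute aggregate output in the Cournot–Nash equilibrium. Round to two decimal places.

Each firm earns π_i = (345 - Q)q_i - 162q_i.
Setting ∂π_i/∂q_i = 0 with rivals' quantities fixed: 183 - 2q_i - Σ_{j≠i} q_j = 0.
By symmetry each firm produces the same amount; substituting Σ_{j≠i} q_j = 3q_i yields q_i = 183/5.
Total output Q = 183/5 + 183/5 + 183/5 + 183/5 = 732/5.

146.40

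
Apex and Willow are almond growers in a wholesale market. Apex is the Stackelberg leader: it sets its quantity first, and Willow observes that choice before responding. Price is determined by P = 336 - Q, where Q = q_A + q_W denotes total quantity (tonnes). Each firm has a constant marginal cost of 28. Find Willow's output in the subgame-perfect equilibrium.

The follower Willow best-responds to any q_A: π_W = (336 - Q)q_W - 28q_W.
∂π_W/∂q_W = 308 - q_A - 2q_W = 0 gives the reaction function q_W = (308 - q_A)/2.
The leader anticipates this reaction. Substituting into P = 336 - Q gives P = 182 - (1/2)q_A, so π_A = (182 - (1/2)q_A)q_A - 28q_A.
Leader FOC: 154 - q_A = 0, so q_A = 154.
Then q_W = (308 - 154)/2 = 77.

77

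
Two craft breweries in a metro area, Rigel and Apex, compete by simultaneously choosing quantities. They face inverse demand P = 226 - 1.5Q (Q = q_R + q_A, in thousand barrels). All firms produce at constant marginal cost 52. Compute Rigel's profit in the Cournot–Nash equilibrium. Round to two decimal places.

A representative firm's profit is π_i = q_i(226 - 1.5Q) - 52q_i.
Setting ∂π_i/∂q_i = 0 with rivals' quantities fixed: 174 - 3q_i - (3/2)q_j = 0.
With identical firms every q_j equals q_i, so q_j = q_i and 174 = (9/2)q_i, giving q_i = 116/3.
Price P = 226 - (3/2)·(232/3) = 110.
Rigel's profit: (110 - 52)·(116/3) = 2242.6667.

2242.67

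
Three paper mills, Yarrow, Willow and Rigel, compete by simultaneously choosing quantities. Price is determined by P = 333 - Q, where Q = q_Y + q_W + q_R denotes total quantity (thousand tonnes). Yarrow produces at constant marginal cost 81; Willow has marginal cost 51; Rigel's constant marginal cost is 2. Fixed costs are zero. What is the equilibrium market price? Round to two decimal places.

Yarrow's profit: π_Y = (333 - Q)q_Y - (81q_Y). Setting ∂π_Y/∂q_Y = 0: 252 - 2q_Y - (q_W + q_R) = 0.
Willow's profit: π_W = (333 - Q)q_W - (51q_W). Setting ∂π_W/∂q_W = 0: 282 - 2q_W - (q_Y + q_R) = 0.
Rigel's first-order condition: 331 - 2q_R - (q_Y + q_W) = 0.
Summing all 3 equations gives 865 − 4Q = 0, hence Q = 865/4.
Back-substituting: q_Y = (252 − 865/4) = 143/4, q_W = (282 − 865/4) = 263/4, q_R = (331 − 865/4) = 459/4.
Total output Q = 865/4, so price P = 333 - 865/4 = 467/4.

116.75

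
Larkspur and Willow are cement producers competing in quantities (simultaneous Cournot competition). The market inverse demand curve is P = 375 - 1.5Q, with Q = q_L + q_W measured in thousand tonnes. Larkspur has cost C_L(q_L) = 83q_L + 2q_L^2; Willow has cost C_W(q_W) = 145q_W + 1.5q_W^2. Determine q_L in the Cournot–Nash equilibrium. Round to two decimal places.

Larkspur's profit: π_L = (375 - 1.5Q)q_L - (83q_L + 2q_L²). Setting ∂π_L/∂q_L = 0: 292 - 7q_L - (3/2)(q_W) = 0.
Willow's profit: π_W = (375 - 1.5Q)q_W - (145q_W + (3/2)q_W²). Setting ∂π_W/∂q_W = 0: 230 - 6q_W - (3/2)(q_L) = 0.
Best responses: q_L = (292 - (3/2)q_W)/7, q_W = (230 - (3/2)q_L)/6.
Substituting one into the other gives q_L = 1876/53 and q_W = 29.4843.

35.40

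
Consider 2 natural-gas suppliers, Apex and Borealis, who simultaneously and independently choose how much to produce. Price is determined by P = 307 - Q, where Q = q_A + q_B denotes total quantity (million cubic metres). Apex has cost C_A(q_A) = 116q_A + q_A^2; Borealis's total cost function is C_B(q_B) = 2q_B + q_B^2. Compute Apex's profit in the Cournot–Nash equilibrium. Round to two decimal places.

Apex's profit: π_A = (307 - Q)q_A - (116q_A + q_A²). Setting ∂π_A/∂q_A = 0: 191 - 4q_A - (q_B) = 0.
Borealis's profit: π_B = (307 - Q)q_B - (2q_B + q_B²). Setting ∂π_B/∂q_B = 0: 305 - 4q_B - (q_A) = 0.
So q_A = (191 - q_B)/4 and q_B = (305 - q_A)/4.
Solving the pair: q_A = 153/5, q_B = 343/5.
Price P = 307 - 496/5 = 1039/5.
Apex's profit: (1039/5)·(153/5) - 116·(153/5) - (153/5)² = 1872.7200.

1872.72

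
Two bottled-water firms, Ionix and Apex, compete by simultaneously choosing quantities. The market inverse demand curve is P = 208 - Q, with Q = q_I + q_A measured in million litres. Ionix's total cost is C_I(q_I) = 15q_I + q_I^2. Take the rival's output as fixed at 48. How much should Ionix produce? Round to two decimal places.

36.25

With the rival's output fixed at 48, Ionix's profit is π_I = (208 - 48 - q_I)q_I - (15q_I + q_I²) = (160 - q_I)q_I - (15q_I + q_I²).
∂π_I/∂q_I = 145 - 4q_I = 0, so q_I = 145/4.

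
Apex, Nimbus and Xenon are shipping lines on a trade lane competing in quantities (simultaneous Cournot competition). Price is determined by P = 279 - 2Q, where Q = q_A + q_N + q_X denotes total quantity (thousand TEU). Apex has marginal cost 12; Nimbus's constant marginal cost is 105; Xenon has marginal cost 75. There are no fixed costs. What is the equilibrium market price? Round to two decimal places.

117.75

Apex's profit: π_A = (279 - 2Q)q_A - (12q_A). Setting ∂π_A/∂q_A = 0: 267 - 4q_A - 2(q_N + q_X) = 0.
Nimbus's profit: π_N = (279 - 2Q)q_N - (105q_N). Setting ∂π_N/∂q_N = 0: 174 - 4q_N - 2(q_A + q_X) = 0.
Xenon's profit: π_X = (279 - 2Q)q_X - (75q_X). Setting ∂π_X/∂q_X = 0: 204 - 4q_X - 2(q_A + q_N) = 0.
Summing all 3 equations gives 645 − 8Q = 0, hence Q = 645/8.
Back-substituting: q_A = (267 − 645/4)/2 = 423/8, q_N = (174 − 645/4)/2 = 51/8, q_X = (204 − 645/4)/2 = 171/8.
Total output Q = 645/8, so price P = 279 - 2·(645/8) = 471/4.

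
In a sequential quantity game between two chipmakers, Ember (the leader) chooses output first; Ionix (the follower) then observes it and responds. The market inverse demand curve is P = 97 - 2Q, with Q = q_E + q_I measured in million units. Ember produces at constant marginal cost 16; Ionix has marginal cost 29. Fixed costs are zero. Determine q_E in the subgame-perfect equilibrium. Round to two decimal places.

Solve by backward induction. Given q_E, the follower Ionix maximises π_I = (97 - 2q_E - 2q_I)q_I - 29q_I.
Follower FOC: 68 - 2q_E - 4q_I = 0, so q_I(q_E) = (68 - 2q_E)/4.
Ember substitutes q_I(q_E) into its own profit: π_E = q_E(97 - 2q_E - (68 - 2q_E)/2) - 16q_E = (63 - q_E)q_E - 16q_E.
The leader's first-order condition 47 - 2q_E = 0 yields q_E = 47/2.
Then q_I = (68 - 2·(47/2))/4 = 21/4.

23.50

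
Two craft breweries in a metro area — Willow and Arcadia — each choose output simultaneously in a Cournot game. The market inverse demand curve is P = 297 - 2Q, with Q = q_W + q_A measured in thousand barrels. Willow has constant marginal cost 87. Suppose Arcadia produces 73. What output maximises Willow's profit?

16

With the rival's output fixed at 73, Willow's profit is π_W = (297 - 2·73 - 2q_W)q_W - (87q_W) = (151 - 2q_W)q_W - (87q_W).
∂π_W/∂q_W = 64 - 4q_W = 0, so q_W = 16.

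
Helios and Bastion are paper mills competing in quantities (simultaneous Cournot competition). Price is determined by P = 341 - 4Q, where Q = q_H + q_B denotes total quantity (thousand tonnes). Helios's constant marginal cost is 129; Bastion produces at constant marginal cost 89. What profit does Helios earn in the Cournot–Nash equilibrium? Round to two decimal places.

821.78

Helios's profit: π_H = (341 - 4Q)q_H - (129q_H). Setting ∂π_H/∂q_H = 0: 212 - 8q_H - 4(q_B) = 0.
Bastion's first-order condition: 252 - 8q_B - 4(q_H) = 0.
Best responses: q_H = (212 - 4q_B)/8, q_B = (252 - 4q_H)/8.
Solving the pair: q_H = 43/3, q_B = 73/3.
Price P = 341 - 4·(116/3) = 559/3.
Helios's profit: (559/3 - 129)·(43/3) = 821.7778.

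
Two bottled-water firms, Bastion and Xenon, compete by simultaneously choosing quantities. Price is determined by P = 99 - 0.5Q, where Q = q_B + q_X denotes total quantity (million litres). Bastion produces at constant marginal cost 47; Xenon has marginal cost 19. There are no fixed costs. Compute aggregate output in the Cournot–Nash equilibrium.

88

Bastion's profit: π_B = (99 - 0.5Q)q_B - (47q_B). Setting ∂π_B/∂q_B = 0: 52 - q_B - (1/2)(q_X) = 0.
Xenon's profit: π_X = (99 - 0.5Q)q_X - (19q_X). Setting ∂π_X/∂q_X = 0: 80 - q_X - (1/2)(q_B) = 0.
Rearranging gives the reaction functions q_B = (52 - (1/2)q_X) and q_X = (80 - (1/2)q_B).
Solving the pair: q_B = 16, q_X = 72.
Total output Q = 16 + 72 = 88.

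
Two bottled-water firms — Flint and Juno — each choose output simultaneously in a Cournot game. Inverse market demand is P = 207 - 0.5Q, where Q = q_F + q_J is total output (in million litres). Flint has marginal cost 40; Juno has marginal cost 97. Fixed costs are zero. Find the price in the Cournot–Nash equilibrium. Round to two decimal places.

114.67

Flint's profit: π_F = (207 - 0.5Q)q_F - (40q_F). Setting ∂π_F/∂q_F = 0: 167 - q_F - (1/2)(q_J) = 0.
Juno's first-order condition: 110 - q_J - (1/2)(q_F) = 0.
So q_F = (167 - (1/2)q_J) and q_J = (110 - (1/2)q_F).
Solving the pair: q_F = 448/3, q_J = 106/3.
Total output Q = 554/3, so price P = 207 - (1/2)·(554/3) = 344/3.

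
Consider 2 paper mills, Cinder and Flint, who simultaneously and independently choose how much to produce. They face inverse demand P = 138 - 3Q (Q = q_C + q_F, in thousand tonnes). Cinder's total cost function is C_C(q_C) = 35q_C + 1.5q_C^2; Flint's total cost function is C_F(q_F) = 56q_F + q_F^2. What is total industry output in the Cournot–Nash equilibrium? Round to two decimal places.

Cinder's profit: π_C = (138 - 3Q)q_C - (35q_C + (3/2)q_C²). Setting ∂π_C/∂q_C = 0: 103 - 9q_C - 3(q_F) = 0.
Flint's first-order condition: 82 - 8q_F - 3(q_C) = 0.
Best responses: q_C = (103 - 3q_F)/9, q_F = (82 - 3q_C)/8.
Solving the pair: q_C = 578/63, q_F = 143/21.
Total output Q = 578/63 + 143/21 = 1007/63.

15.98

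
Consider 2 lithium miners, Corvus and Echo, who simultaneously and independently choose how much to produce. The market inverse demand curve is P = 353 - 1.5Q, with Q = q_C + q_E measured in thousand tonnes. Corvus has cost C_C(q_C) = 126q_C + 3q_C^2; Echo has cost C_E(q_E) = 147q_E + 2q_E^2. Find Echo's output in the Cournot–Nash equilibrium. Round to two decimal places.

24.91

Corvus's profit: π_C = (353 - 1.5Q)q_C - (126q_C + 3q_C²). Setting ∂π_C/∂q_C = 0: 227 - 9q_C - (3/2)(q_E) = 0.
Echo's first-order condition: 206 - 7q_E - (3/2)(q_C) = 0.
Best responses: q_C = (227 - (3/2)q_E)/9, q_E = (206 - (3/2)q_C)/7.
Substituting one into the other gives q_C = 21.0700 and q_E = 24.9136.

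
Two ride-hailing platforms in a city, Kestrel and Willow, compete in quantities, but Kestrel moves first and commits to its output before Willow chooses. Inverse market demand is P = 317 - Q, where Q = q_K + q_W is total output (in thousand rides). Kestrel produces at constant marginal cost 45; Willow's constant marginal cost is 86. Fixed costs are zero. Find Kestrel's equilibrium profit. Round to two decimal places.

12246.13

Solve by backward induction. Given q_K, the follower Willow maximises π_W = (317 - q_K - q_W)q_W - 86q_W.
Follower FOC: 231 - q_K - 2q_W = 0, so q_W(q_K) = (231 - q_K)/2.
Kestrel substitutes q_W(q_K) into its own profit: π_K = q_K(317 - q_K - (231 - q_K)/2) - 45q_K = (403/2 - (1/2)q_K)q_K - 45q_K.
Maximising: ∂π_K/∂q_K = 313/2 - q_K = 0, giving q_K = 313/2.
Then q_W = (231 - 313/2)/2 = 149/4.
Price P = 317 - 775/4 = 493/4.
Kestrel's profit: (493/4 - 45)·(313/2) = 12246.1250.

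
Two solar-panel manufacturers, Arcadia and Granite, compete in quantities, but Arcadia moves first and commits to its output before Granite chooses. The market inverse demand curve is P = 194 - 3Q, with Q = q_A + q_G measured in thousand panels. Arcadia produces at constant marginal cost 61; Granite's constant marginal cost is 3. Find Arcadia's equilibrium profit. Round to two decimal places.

234.38

Solve by backward induction. Given q_A, the follower Granite maximises π_G = (194 - 3q_A - 3q_G)q_G - 3q_G.
∂π_G/∂q_G = 191 - 3q_A - 6q_G = 0 gives the reaction function q_G = (191 - 3q_A)/6.
The leader anticipates this reaction. Substituting into P = 194 - 3Q gives P = 197/2 - (3/2)q_A, so π_A = (197/2 - (3/2)q_A)q_A - 61q_A.
The leader's first-order condition 75/2 - 3q_A = 0 yields q_A = 25/2.
Then q_G = (191 - 3·(25/2))/6 = 307/12.
Price P = 194 - 3·(457/12) = 319/4.
Arcadia's profit: (319/4 - 61)·(25/2) = 1875/8.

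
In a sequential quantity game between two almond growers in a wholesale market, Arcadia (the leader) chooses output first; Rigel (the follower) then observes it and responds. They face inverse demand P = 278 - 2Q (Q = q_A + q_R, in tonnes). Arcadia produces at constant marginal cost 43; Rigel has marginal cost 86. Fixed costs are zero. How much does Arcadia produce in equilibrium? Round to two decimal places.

69.50

Solve by backward induction. Given q_A, the follower Rigel maximises π_R = (278 - 2q_A - 2q_R)q_R - 86q_R.
Setting the follower's marginal profit to zero, 192 - 2q_A - 4q_R = 0, i.e. q_R = (192 - 2q_A)/4.
The leader anticipates this reaction. Substituting into P = 278 - 2Q gives P = 182 - q_A, so π_A = (182 - q_A)q_A - 43q_A.
The leader's first-order condition 139 - 2q_A = 0 yields q_A = 139/2.
Then q_R = (192 - 2·(139/2))/4 = 53/4.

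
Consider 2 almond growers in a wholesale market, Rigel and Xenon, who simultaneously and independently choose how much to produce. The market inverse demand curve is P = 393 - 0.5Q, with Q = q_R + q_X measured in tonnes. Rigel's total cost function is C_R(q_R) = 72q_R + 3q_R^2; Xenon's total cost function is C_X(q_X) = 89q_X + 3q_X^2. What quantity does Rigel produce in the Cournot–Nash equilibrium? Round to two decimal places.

42.97

Rigel's profit: π_R = (393 - 0.5Q)q_R - (72q_R + 3q_R²). Setting ∂π_R/∂q_R = 0: 321 - 7q_R - (1/2)(q_X) = 0.
Xenon's first-order condition: 304 - 7q_X - (1/2)(q_R) = 0.
Best responses: q_R = (321 - (1/2)q_X)/7, q_X = (304 - (1/2)q_R)/7.
Solving the pair: q_R = 1676/39, q_X = 1574/39.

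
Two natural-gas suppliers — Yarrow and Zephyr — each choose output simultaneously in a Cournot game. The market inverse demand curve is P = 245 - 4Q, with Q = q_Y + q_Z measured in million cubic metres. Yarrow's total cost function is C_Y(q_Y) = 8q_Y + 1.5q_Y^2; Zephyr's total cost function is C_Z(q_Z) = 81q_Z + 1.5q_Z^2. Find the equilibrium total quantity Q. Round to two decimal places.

26.73

Yarrow's profit: π_Y = (245 - 4Q)q_Y - (8q_Y + (3/2)q_Y²). Setting ∂π_Y/∂q_Y = 0: 237 - 11q_Y - 4(q_Z) = 0.
Zephyr's first-order condition: 164 - 11q_Z - 4(q_Y) = 0.
So q_Y = (237 - 4q_Z)/11 and q_Z = (164 - 4q_Y)/11.
Solving the pair: q_Y = 1951/105, q_Z = 856/105.
Total output Q = 1951/105 + 856/105 = 401/15.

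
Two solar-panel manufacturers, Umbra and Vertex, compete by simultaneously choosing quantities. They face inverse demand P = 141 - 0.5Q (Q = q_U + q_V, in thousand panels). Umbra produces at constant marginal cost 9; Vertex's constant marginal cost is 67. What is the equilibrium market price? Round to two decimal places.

Umbra's profit: π_U = (141 - 0.5Q)q_U - (9q_U). Setting ∂π_U/∂q_U = 0: 132 - q_U - (1/2)(q_V) = 0.
Vertex's first-order condition: 74 - q_V - (1/2)(q_U) = 0.
Best responses: q_U = (132 - (1/2)q_V), q_V = (74 - (1/2)q_U).
Solving the pair: q_U = 380/3, q_V = 32/3.
Total output Q = 412/3, so price P = 141 - (1/2)·(412/3) = 217/3.

72.33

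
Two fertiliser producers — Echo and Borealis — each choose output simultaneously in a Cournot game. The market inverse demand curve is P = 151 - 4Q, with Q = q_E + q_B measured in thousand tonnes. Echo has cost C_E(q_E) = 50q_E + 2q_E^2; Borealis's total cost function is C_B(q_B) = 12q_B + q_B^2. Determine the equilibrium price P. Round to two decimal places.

84.92

Echo's profit: π_E = (151 - 4Q)q_E - (50q_E + 2q_E²). Setting ∂π_E/∂q_E = 0: 101 - 12q_E - 4(q_B) = 0.
Borealis's profit: π_B = (151 - 4Q)q_B - (12q_B + q_B²). Setting ∂π_B/∂q_B = 0: 139 - 10q_B - 4(q_E) = 0.
So q_E = (101 - 4q_B)/12 and q_B = (139 - 4q_E)/10.
Substituting one into the other gives q_E = 227/52 and q_B = 158/13.
Total output Q = 859/52, so price P = 151 - 4·(859/52) = 1104/13.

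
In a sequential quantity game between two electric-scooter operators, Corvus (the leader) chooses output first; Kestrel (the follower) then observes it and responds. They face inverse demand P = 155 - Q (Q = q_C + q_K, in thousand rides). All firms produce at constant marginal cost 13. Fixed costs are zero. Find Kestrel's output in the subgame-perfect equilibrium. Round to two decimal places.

35.50

Solve by backward induction. Given q_C, the follower Kestrel maximises π_K = (155 - q_C - q_K)q_K - 13q_K.
Setting the follower's marginal profit to zero, 142 - q_C - 2q_K = 0, i.e. q_K = (142 - q_C)/2.
The leader anticipates this reaction. Substituting into P = 155 - Q gives P = 84 - (1/2)q_C, so π_C = (84 - (1/2)q_C)q_C - 13q_C.
Maximising: ∂π_C/∂q_C = 71 - q_C = 0, giving q_C = 71.
Then q_K = (142 - 71)/2 = 71/2.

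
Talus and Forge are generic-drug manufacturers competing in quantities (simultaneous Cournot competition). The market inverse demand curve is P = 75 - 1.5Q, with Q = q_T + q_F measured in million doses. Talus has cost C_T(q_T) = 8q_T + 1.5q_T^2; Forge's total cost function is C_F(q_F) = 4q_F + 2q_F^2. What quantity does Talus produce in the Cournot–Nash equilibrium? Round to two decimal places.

Talus's profit: π_T = (75 - 1.5Q)q_T - (8q_T + (3/2)q_T²). Setting ∂π_T/∂q_T = 0: 67 - 6q_T - (3/2)(q_F) = 0.
Forge's first-order condition: 71 - 7q_F - (3/2)(q_T) = 0.
Rearranging gives the reaction functions q_T = (67 - (3/2)q_F)/6 and q_F = (71 - (3/2)q_T)/7.
Solving the pair: q_T = 1450/159, q_F = 434/53.

9.12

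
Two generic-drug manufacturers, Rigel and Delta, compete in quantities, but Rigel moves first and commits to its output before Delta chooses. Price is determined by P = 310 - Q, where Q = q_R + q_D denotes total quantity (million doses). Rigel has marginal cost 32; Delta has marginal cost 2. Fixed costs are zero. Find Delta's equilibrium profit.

8464

The follower Delta best-responds to any q_R: π_D = (310 - Q)q_D - 2q_D.
Setting the follower's marginal profit to zero, 308 - q_R - 2q_D = 0, i.e. q_D = (308 - q_R)/2.
The leader anticipates this reaction. Substituting into P = 310 - Q gives P = 156 - (1/2)q_R, so π_R = (156 - (1/2)q_R)q_R - 32q_R.
Leader FOC: 124 - q_R = 0, so q_R = 124.
Then q_D = (308 - 124)/2 = 92.
Price P = 310 - 216 = 94.
Delta's profit: (94 - 2)·92 = 8464.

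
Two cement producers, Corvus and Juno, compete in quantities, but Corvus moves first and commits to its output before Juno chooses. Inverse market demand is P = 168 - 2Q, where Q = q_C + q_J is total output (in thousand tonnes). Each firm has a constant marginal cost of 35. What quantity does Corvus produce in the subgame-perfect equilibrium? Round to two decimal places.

33.25

The follower Juno best-responds to any q_C: π_J = (168 - 2Q)q_J - 35q_J.
Setting the follower's marginal profit to zero, 133 - 2q_C - 4q_J = 0, i.e. q_J = (133 - 2q_C)/4.
The leader anticipates this reaction. Substituting into P = 168 - 2Q gives P = 203/2 - q_C, so π_C = (203/2 - q_C)q_C - 35q_C.
Leader FOC: 133/2 - 2q_C = 0, so q_C = 133/4.
Then q_J = (133 - 2·(133/4))/4 = 133/8.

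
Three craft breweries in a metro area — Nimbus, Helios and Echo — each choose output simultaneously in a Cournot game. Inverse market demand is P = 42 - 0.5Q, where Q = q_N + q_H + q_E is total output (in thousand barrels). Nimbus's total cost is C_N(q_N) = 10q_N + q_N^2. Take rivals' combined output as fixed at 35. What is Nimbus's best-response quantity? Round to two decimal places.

With rivals' combined output fixed at 35, Nimbus's profit is π_N = (42 - (1/2)·35 - (1/2)q_N)q_N - (10q_N + q_N²) = (49/2 - (1/2)q_N)q_N - (10q_N + q_N²).
∂π_N/∂q_N = 29/2 - 3q_N = 0, so q_N = 29/6.

4.83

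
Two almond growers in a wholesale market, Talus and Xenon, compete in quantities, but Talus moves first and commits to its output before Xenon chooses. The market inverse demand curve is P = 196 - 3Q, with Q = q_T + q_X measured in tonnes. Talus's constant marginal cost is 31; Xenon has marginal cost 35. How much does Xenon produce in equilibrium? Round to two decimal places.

12.75

Solve by backward induction. Given q_T, the follower Xenon maximises π_X = (196 - 3q_T - 3q_X)q_X - 35q_X.
∂π_X/∂q_X = 161 - 3q_T - 6q_X = 0 gives the reaction function q_X = (161 - 3q_T)/6.
Talus substitutes q_X(q_T) into its own profit: π_T = q_T(196 - 3q_T - (161 - 3q_T)/2) - 31q_T = (231/2 - (3/2)q_T)q_T - 31q_T.
Maximising: ∂π_T/∂q_T = 169/2 - 3q_T = 0, giving q_T = 169/6.
Then q_X = (161 - 3·(169/6))/6 = 51/4.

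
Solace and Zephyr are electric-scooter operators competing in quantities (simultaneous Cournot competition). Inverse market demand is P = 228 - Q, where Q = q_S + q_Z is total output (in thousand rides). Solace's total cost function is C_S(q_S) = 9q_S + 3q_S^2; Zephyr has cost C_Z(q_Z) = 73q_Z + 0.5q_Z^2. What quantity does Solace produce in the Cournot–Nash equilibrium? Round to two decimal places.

21.83

Solace's profit: π_S = (228 - Q)q_S - (9q_S + 3q_S²). Setting ∂π_S/∂q_S = 0: 219 - 8q_S - (q_Z) = 0.
Zephyr's profit: π_Z = (228 - Q)q_Z - (73q_Z + (1/2)q_Z²). Setting ∂π_Z/∂q_Z = 0: 155 - 3q_Z - (q_S) = 0.
Rearranging gives the reaction functions q_S = (219 - q_Z)/8 and q_Z = (155 - q_S)/3.
Substituting one into the other gives q_S = 502/23 and q_Z = 1021/23.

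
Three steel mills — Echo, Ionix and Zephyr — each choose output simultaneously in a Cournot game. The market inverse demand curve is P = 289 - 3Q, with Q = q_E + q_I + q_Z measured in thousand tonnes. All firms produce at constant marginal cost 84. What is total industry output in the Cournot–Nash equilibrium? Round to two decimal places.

51.25

Each firm earns π_i = (289 - 3Q)q_i - 84q_i.
First-order condition (treating rivals' output as given): 205 - 6q_i - 3·Σ_{j≠i} q_j = 0.
With identical firms every q_j equals q_i, so Σ_{j≠i} q_j = 2q_i and 205 = 12q_i, giving q_i = 205/12.
Total output Q = 205/12 + 205/12 + 205/12 = 205/4.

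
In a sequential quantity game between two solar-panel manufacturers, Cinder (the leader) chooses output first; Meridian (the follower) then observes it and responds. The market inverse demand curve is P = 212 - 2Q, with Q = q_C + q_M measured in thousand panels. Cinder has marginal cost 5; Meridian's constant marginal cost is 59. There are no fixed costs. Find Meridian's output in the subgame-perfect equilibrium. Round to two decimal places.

Solve by backward induction. Given q_C, the follower Meridian maximises π_M = (212 - 2q_C - 2q_M)q_M - 59q_M.
Follower FOC: 153 - 2q_C - 4q_M = 0, so q_M(q_C) = (153 - 2q_C)/4.
The leader anticipates this reaction. Substituting into P = 212 - 2Q gives P = 271/2 - q_C, so π_C = (271/2 - q_C)q_C - 5q_C.
Maximising: ∂π_C/∂q_C = 261/2 - 2q_C = 0, giving q_C = 261/4.
Then q_M = (153 - 2·(261/4))/4 = 45/8.

5.63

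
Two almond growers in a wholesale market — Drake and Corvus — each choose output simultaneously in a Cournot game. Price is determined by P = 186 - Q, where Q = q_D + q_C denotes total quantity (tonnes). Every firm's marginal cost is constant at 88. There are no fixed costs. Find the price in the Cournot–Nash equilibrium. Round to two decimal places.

120.67

A representative firm's profit is π_i = q_i(186 - Q) - 88q_i.
Setting ∂π_i/∂q_i = 0 with rivals' quantities fixed: 98 - 2q_i - q_j = 0.
With identical firms every q_j equals q_i, so q_j = q_i and 98 = 3q_i, giving q_i = 98/3.
Total output Q = 196/3, so price P = 186 - 196/3 = 362/3.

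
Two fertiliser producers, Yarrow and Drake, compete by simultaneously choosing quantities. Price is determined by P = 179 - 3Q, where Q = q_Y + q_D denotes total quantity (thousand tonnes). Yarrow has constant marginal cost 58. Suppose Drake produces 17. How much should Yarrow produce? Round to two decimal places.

With the rival's output fixed at 17, Yarrow's profit is π_Y = (179 - 3·17 - 3q_Y)q_Y - (58q_Y) = (128 - 3q_Y)q_Y - (58q_Y).
∂π_Y/∂q_Y = 70 - 6q_Y = 0, so q_Y = 35/3.

11.67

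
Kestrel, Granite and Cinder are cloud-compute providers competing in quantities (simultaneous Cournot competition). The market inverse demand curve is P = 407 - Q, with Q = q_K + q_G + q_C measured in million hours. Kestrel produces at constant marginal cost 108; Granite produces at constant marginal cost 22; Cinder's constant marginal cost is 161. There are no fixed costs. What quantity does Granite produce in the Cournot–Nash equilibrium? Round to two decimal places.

152.50

Kestrel's profit: π_K = (407 - Q)q_K - (108q_K). Setting ∂π_K/∂q_K = 0: 299 - 2q_K - (q_G + q_C) = 0.
Granite's profit: π_G = (407 - Q)q_G - (22q_G). Setting ∂π_G/∂q_G = 0: 385 - 2q_G - (q_K + q_C) = 0.
Cinder's profit: π_C = (407 - Q)q_C - (161q_C). Setting ∂π_C/∂q_C = 0: 246 - 2q_C - (q_K + q_G) = 0.
Adding the 3 conditions: 930 − 2Q − 2Q = 0, i.e. Q = 465/2.
Back-substituting: q_K = (299 − 465/2) = 133/2, q_G = (385 − 465/2) = 305/2, q_C = (246 − 465/2) = 27/2.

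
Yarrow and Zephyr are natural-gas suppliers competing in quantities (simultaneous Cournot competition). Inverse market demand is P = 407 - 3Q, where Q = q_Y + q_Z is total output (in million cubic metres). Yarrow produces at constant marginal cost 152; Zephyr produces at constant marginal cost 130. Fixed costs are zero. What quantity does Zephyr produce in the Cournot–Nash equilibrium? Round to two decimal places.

33.22

Yarrow's profit: π_Y = (407 - 3Q)q_Y - (152q_Y). Setting ∂π_Y/∂q_Y = 0: 255 - 6q_Y - 3(q_Z) = 0.
Zephyr's profit: π_Z = (407 - 3Q)q_Z - (130q_Z). Setting ∂π_Z/∂q_Z = 0: 277 - 6q_Z - 3(q_Y) = 0.
Rearranging gives the reaction functions q_Y = (255 - 3q_Z)/6 and q_Z = (277 - 3q_Y)/6.
Substituting one into the other gives q_Y = 233/9 and q_Z = 299/9.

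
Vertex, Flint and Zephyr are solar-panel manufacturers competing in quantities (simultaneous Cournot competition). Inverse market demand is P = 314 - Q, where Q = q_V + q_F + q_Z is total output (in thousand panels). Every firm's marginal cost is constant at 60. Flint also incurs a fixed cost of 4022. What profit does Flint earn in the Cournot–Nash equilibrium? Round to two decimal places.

10.25

Each firm earns π_i = (314 - Q)q_i - 60q_i.
First-order condition (treating rivals' output as given): 254 - 2q_i - Σ_{j≠i} q_j = 0.
With identical firms every q_j equals q_i, so Σ_{j≠i} q_j = 2q_i and 254 = 4q_i, giving q_i = 127/2.
Price P = 314 - 381/2 = 247/2.
Flint's profit: (247/2 - 60)·(127/2) - 4022 = 41/4.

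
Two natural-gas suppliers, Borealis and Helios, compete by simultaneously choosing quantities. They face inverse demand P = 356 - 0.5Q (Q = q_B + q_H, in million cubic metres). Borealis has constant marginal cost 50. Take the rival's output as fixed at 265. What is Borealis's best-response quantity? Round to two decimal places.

173.50

With the rival's output fixed at 265, Borealis's profit is π_B = (356 - (1/2)·265 - (1/2)q_B)q_B - (50q_B) = (447/2 - (1/2)q_B)q_B - (50q_B).
∂π_B/∂q_B = 347/2 - q_B = 0, so q_B = 347/2.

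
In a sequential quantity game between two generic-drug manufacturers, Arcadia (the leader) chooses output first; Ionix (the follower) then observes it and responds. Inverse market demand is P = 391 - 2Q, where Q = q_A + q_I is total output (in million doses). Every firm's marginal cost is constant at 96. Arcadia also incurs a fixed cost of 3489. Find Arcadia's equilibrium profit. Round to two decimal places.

1950.06

Solve by backward induction. Given q_A, the follower Ionix maximises π_I = (391 - 2q_A - 2q_I)q_I - 96q_I.
Follower FOC: 295 - 2q_A - 4q_I = 0, so q_I(q_A) = (295 - 2q_A)/4.
The leader anticipates this reaction. Substituting into P = 391 - 2Q gives P = 487/2 - q_A, so π_A = (487/2 - q_A)q_A - 96q_A.
The leader's first-order condition 295/2 - 2q_A = 0 yields q_A = 295/4.
Then q_I = (295 - 2·(295/4))/4 = 295/8.
Price P = 391 - 2·(885/8) = 679/4.
Arcadia's profit: (679/4 - 96)·(295/4) - 3489 = 1950.0625.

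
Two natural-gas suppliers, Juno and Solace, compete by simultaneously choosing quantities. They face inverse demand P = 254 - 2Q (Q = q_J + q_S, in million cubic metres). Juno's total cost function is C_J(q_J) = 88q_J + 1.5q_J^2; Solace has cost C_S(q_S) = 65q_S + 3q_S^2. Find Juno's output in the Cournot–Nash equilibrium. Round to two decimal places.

Juno's profit: π_J = (254 - 2Q)q_J - (88q_J + (3/2)q_J²). Setting ∂π_J/∂q_J = 0: 166 - 7q_J - 2(q_S) = 0.
Solace's first-order condition: 189 - 10q_S - 2(q_J) = 0.
Rearranging gives the reaction functions q_J = (166 - 2q_S)/7 and q_S = (189 - 2q_J)/10.
Substituting one into the other gives q_J = 641/33 and q_S = 991/66.

19.42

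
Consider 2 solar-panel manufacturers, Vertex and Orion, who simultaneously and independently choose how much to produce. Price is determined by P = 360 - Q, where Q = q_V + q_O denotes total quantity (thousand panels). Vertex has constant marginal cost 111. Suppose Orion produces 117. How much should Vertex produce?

66

With the rival's output fixed at 117, Vertex's profit is π_V = (360 - 117 - q_V)q_V - (111q_V) = (243 - q_V)q_V - (111q_V).
∂π_V/∂q_V = 132 - 2q_V = 0, so q_V = 66.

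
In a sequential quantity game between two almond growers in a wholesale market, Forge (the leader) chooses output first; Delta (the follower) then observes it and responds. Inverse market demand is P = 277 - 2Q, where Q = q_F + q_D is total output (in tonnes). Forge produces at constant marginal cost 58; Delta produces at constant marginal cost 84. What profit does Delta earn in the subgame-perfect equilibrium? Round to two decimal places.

621.28

The follower Delta best-responds to any q_F: π_D = (277 - 2Q)q_D - 84q_D.
Follower FOC: 193 - 2q_F - 4q_D = 0, so q_D(q_F) = (193 - 2q_F)/4.
Forge substitutes q_D(q_F) into its own profit: π_F = q_F(277 - 2q_F - (193 - 2q_F)/2) - 58q_F = (361/2 - q_F)q_F - 58q_F.
Maximising: ∂π_F/∂q_F = 245/2 - 2q_F = 0, giving q_F = 245/4.
Then q_D = (193 - 2·(245/4))/4 = 141/8.
Price P = 277 - 2·(631/8) = 477/4.
Delta's profit: (477/4 - 84)·(141/8) = 621.2813.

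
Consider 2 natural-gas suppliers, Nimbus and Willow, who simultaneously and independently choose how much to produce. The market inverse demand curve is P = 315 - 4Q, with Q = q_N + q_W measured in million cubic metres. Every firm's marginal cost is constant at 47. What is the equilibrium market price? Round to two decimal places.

Each firm earns π_i = (315 - 4Q)q_i - 47q_i.
First-order condition (treating rivals' output as given): 268 - 8q_i - 4q_j = 0.
By symmetry each firm produces the same amount; substituting q_j = q_i yields q_i = 268/12 = 67/3.
Total output Q = 134/3, so price P = 315 - 4·(134/3) = 409/3.

136.33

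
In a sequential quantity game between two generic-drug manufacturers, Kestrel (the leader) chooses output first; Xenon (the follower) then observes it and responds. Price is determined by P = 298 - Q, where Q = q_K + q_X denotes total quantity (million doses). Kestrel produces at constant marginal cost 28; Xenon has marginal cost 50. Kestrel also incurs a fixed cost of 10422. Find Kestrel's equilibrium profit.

236

Solve by backward induction. Given q_K, the follower Xenon maximises π_X = (298 - q_K - q_X)q_X - 50q_X.
Follower FOC: 248 - q_K - 2q_X = 0, so q_X(q_K) = (248 - q_K)/2.
Kestrel substitutes q_X(q_K) into its own profit: π_K = q_K(298 - q_K - (248 - q_K)/2) - 28q_K = (174 - (1/2)q_K)q_K - 28q_K.
Leader FOC: 146 - q_K = 0, so q_K = 146.
Then q_X = (248 - 146)/2 = 51.
Price P = 298 - 197 = 101.
Kestrel's profit: (101 - 28)·146 - 10422 = 236.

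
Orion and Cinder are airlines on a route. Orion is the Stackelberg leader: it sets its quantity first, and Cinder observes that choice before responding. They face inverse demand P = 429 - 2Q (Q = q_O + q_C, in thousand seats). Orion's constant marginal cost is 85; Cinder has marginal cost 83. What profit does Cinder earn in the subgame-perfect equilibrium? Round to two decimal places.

3828.13

The follower Cinder best-responds to any q_O: π_C = (429 - 2Q)q_C - 83q_C.
Follower FOC: 346 - 2q_O - 4q_C = 0, so q_C(q_O) = (346 - 2q_O)/4.
Orion substitutes q_C(q_O) into its own profit: π_O = q_O(429 - 2q_O - (346 - 2q_O)/2) - 85q_O = (256 - q_O)q_O - 85q_O.
The leader's first-order condition 171 - 2q_O = 0 yields q_O = 171/2.
Then q_C = (346 - 2·(171/2))/4 = 175/4.
Price P = 429 - 2·(517/4) = 341/2.
Cinder's profit: (341/2 - 83)·(175/4) = 3828.1250.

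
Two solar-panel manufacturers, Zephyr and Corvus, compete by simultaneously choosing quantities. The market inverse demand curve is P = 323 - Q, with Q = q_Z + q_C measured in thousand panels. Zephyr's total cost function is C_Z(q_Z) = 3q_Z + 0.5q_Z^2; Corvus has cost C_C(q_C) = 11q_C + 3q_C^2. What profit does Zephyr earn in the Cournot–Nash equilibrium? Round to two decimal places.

Zephyr's profit: π_Z = (323 - Q)q_Z - (3q_Z + (1/2)q_Z²). Setting ∂π_Z/∂q_Z = 0: 320 - 3q_Z - (q_C) = 0.
Corvus's first-order condition: 312 - 8q_C - (q_Z) = 0.
Best responses: q_Z = (320 - q_C)/3, q_C = (312 - q_Z)/8.
Solving the pair: q_Z = 97.7391, q_C = 616/23.
Price P = 323 - 124.5217 = 198.4783.
Zephyr's profit: 198.4783·97.7391 - 3·97.7391 - (1/2)·97.7391² = 14329.4064.

14329.41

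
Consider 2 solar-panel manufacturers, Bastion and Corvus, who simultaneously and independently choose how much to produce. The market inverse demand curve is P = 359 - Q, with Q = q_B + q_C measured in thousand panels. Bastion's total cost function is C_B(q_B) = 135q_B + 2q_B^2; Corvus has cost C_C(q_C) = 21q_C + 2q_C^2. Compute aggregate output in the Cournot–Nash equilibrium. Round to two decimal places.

Bastion's profit: π_B = (359 - Q)q_B - (135q_B + 2q_B²). Setting ∂π_B/∂q_B = 0: 224 - 6q_B - (q_C) = 0.
Corvus's first-order condition: 338 - 6q_C - (q_B) = 0.
So q_B = (224 - q_C)/6 and q_C = (338 - q_B)/6.
Substituting one into the other gives q_B = 1006/35 and q_C = 1804/35.
Total output Q = 1006/35 + 1804/35 = 562/7.

80.29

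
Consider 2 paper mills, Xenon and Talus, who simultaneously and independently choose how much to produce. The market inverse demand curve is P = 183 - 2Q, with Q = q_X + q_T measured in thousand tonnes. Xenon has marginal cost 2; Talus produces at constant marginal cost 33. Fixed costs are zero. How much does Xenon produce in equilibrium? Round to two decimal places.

35.33

Xenon's profit: π_X = (183 - 2Q)q_X - (2q_X). Setting ∂π_X/∂q_X = 0: 181 - 4q_X - 2(q_T) = 0.
Talus's profit: π_T = (183 - 2Q)q_T - (33q_T). Setting ∂π_T/∂q_T = 0: 150 - 4q_T - 2(q_X) = 0.
Best responses: q_X = (181 - 2q_T)/4, q_T = (150 - 2q_X)/4.
Substituting one into the other gives q_X = 106/3 and q_T = 119/6.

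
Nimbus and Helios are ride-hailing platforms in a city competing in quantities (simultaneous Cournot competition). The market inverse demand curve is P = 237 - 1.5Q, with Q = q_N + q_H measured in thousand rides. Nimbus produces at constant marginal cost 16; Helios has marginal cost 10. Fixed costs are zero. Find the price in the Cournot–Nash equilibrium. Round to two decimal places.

Nimbus's profit: π_N = (237 - 1.5Q)q_N - (16q_N). Setting ∂π_N/∂q_N = 0: 221 - 3q_N - (3/2)(q_H) = 0.
Helios's profit: π_H = (237 - 1.5Q)q_H - (10q_H). Setting ∂π_H/∂q_H = 0: 227 - 3q_H - (3/2)(q_N) = 0.
So q_N = (221 - (3/2)q_H)/3 and q_H = (227 - (3/2)q_N)/3.
Solving the pair: q_N = 430/9, q_H = 466/9.
Total output Q = 896/9, so price P = 237 - (3/2)·(896/9) = 263/3.

87.67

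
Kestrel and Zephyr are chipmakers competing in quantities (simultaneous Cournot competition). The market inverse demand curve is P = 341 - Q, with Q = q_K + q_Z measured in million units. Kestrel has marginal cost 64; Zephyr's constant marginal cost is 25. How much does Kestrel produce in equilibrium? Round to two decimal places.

79.33

Kestrel's profit: π_K = (341 - Q)q_K - (64q_K). Setting ∂π_K/∂q_K = 0: 277 - 2q_K - (q_Z) = 0.
Zephyr's first-order condition: 316 - 2q_Z - (q_K) = 0.
Rearranging gives the reaction functions q_K = (277 - q_Z)/2 and q_Z = (316 - q_K)/2.
Substituting one into the other gives q_K = 238/3 and q_Z = 355/3.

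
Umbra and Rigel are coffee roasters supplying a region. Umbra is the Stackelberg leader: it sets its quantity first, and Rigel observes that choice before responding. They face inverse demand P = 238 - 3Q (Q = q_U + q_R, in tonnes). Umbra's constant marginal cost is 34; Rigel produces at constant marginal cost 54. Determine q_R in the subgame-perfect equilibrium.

The follower Rigel best-responds to any q_U: π_R = (238 - 3Q)q_R - 54q_R.
Setting the follower's marginal profit to zero, 184 - 3q_U - 6q_R = 0, i.e. q_R = (184 - 3q_U)/6.
Umbra substitutes q_R(q_U) into its own profit: π_U = q_U(238 - 3q_U - (184 - 3q_U)/2) - 34q_U = (146 - (3/2)q_U)q_U - 34q_U.
Maximising: ∂π_U/∂q_U = 112 - 3q_U = 0, giving q_U = 112/3.
Then q_R = (184 - 3·(112/3))/6 = 12.

12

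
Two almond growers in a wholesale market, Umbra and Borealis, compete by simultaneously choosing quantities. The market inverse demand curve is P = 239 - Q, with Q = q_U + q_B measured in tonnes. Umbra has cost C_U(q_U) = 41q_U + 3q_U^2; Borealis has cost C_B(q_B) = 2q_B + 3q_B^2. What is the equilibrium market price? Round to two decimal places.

190.67

Umbra's profit: π_U = (239 - Q)q_U - (41q_U + 3q_U²). Setting ∂π_U/∂q_U = 0: 198 - 8q_U - (q_B) = 0.
Borealis's profit: π_B = (239 - Q)q_B - (2q_B + 3q_B²). Setting ∂π_B/∂q_B = 0: 237 - 8q_B - (q_U) = 0.
Rearranging gives the reaction functions q_U = (198 - q_B)/8 and q_B = (237 - q_U)/8.
Substituting one into the other gives q_U = 449/21 and q_B = 566/21.
Total output Q = 145/3, so price P = 239 - 145/3 = 572/3.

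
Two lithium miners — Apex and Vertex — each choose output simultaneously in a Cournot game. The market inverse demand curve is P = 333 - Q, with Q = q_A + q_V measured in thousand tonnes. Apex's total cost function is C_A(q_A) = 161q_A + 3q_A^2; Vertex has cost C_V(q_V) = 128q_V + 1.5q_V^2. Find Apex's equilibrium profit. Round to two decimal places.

1128.27

Apex's profit: π_A = (333 - Q)q_A - (161q_A + 3q_A²). Setting ∂π_A/∂q_A = 0: 172 - 8q_A - (q_V) = 0.
Vertex's first-order condition: 205 - 5q_V - (q_A) = 0.
Rearranging gives the reaction functions q_A = (172 - q_V)/8 and q_V = (205 - q_A)/5.
Substituting one into the other gives q_A = 655/39 and q_V = 1468/39.
Price P = 333 - 54.4359 = 278.5641.
Apex's profit: 278.5641·(655/39) - 161·(655/39) - 3(655/39)² = 1128.2709.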